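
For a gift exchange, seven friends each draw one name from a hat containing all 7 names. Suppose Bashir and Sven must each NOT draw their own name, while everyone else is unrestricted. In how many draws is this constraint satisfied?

Let A_j be the event that the j-th constrained one is fixed. By inclusion-exclusion over the 2 events:
Σ_{j=0}^{2} (-1)^j C(2,j)(7-j)!
= C(2,0)·7! - C(2,1)·6! + C(2,2)·5!
= 5040 - 1440 + 120
= 3720

3720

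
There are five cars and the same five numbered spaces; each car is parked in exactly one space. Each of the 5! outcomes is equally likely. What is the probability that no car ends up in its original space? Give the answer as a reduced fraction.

Favorable outcomes: !5 = 44.
Total outcomes: 5! = 120.
Probability = 44/120 = 11/30.

11/30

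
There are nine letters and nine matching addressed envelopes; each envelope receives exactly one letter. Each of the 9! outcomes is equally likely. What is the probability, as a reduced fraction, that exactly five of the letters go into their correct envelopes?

Favorable outcomes: C(9,5)·!4 = 126·9 = 1134.
Total outcomes: 9! = 362880.
Probability = 1134/362880 = 1/320.

1/320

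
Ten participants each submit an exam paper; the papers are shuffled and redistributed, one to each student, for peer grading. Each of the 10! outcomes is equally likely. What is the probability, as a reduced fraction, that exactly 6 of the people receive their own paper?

1/1920

Favorable outcomes: C(10,6)·!4 = 210·9 = 1890.
Total outcomes: 10! = 3628800.
Probability = 1890/3628800 = 1/1920.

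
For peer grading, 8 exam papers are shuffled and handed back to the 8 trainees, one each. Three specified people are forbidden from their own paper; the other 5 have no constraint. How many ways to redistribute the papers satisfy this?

27240

Let A_j be the event that the j-th constrained one is fixed. By inclusion-exclusion over the 3 events:
Σ_{j=0}^{3} (-1)^j C(3,j)(8-j)!
= C(3,0)·8! - C(3,1)·7! + C(3,2)·6! - C(3,3)·5!
= 40320 - 15120 + 2160 - 120
= 27240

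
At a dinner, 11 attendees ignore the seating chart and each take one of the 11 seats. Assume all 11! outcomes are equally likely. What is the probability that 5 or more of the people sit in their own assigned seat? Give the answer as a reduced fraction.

73057/19958400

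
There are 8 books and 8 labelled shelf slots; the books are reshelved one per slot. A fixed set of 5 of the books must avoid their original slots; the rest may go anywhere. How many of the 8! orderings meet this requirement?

21234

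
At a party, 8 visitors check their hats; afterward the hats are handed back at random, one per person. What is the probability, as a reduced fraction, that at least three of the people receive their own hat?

Favorable outcomes: Σ_{i≥3} C(8,i)·!(8-i) = 56·44 + 70·9 + 56·2 + 28·1 + 8·0 + 1·1 = 3235.
Total outcomes: 8! = 40320.
Probability = 3235/40320 = 647/8064.

647/8064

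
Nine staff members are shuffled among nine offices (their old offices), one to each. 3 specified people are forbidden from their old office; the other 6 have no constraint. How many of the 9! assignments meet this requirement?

256320

Inclusion-exclusion on the 3 forbidden self-matches:
Σ_{j=0}^{3} (-1)^j C(3,j)(9-j)!
= C(3,0)·9! - C(3,1)·8! + C(3,2)·7! - C(3,3)·6!
= 362880 - 120960 + 15120 - 720
= 256320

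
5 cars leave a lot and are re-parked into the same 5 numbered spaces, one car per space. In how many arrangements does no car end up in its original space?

44

Recurrence: !5 = 4·(!4 + !3).
!5 = 4·(9 + 2) = 4·11 = 44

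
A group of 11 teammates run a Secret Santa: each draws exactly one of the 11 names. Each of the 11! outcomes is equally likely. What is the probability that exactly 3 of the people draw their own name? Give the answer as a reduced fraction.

Favorable outcomes: C(11,3)·!8 = 165·14833 = 2447445.
Total outcomes: 11! = 39916800.
Probability = 2447445/39916800 = 2119/34560.

2119/34560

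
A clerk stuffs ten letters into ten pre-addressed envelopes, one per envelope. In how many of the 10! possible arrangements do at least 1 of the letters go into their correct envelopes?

# with exactly i fixed is C(10,i)·!(10-i); sum over i=1..10:
  i=1: C(10,1)·!9 = 10·133496 = 1334960
  i=2: C(10,2)·!8 = 45·14833 = 667485
  i=3: C(10,3)·!7 = 120·1854 = 222480
  i=4: C(10,4)·!6 = 210·265 = 55650
  i=5: C(10,5)·!5 = 252·44 = 11088
  i=6: C(10,6)·!4 = 210·9 = 1890
  i=7: C(10,7)·!3 = 120·2 = 240
  i=8: C(10,8)·!2 = 45·1 = 45
  i=9: C(10,9)·!1 = 10·0 = 0
  i=10: C(10,10)·!0 = 1·1 = 1
Total = 2293839.

2293839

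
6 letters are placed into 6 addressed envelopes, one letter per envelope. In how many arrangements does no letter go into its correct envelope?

265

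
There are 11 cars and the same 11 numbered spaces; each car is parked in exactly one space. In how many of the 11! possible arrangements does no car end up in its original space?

14684570

Recurrence: !11 = 10·(!10 + !9).
!11 = 10·(1334961 + 133496) = 10·1468457 = 14684570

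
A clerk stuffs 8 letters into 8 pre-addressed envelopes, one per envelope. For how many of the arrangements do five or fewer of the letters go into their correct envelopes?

40291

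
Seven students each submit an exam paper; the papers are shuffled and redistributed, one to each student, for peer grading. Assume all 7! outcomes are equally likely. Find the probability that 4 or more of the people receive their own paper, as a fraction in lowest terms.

23/1260

Favorable outcomes: Σ_{i≥4} C(7,i)·!(7-i) = 35·2 + 21·1 + 7·0 + 1·1 = 92.
Total outcomes: 7! = 5040.
Probability = 92/5040 = 23/1260.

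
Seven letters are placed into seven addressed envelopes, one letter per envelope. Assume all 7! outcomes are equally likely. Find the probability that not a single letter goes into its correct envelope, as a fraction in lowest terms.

103/280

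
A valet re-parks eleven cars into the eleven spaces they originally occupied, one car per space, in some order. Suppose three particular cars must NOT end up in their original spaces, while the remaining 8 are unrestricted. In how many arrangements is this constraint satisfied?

30078720

Let A_j be the event that the j-th constrained one is fixed. By inclusion-exclusion over the 3 events:
Σ_{j=0}^{3} (-1)^j C(3,j)(11-j)!
= C(3,0)·11! - C(3,1)·10! + C(3,2)·9! - C(3,3)·8!
= 39916800 - 10886400 + 1088640 - 40320
= 30078720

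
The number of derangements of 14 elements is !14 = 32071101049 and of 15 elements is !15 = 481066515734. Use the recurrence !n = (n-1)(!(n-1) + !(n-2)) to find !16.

7697064251745

!16 = (16-1)·(!15 + !14) = 15·(481066515734 + 32071101049) = 15·513137616783 = 7697064251745.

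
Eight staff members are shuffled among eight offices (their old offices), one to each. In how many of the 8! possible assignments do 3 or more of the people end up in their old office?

# with exactly i fixed is C(8,i)·!(8-i); sum over i=3..8:
  i=3: C(8,3)·!5 = 56·44 = 2464
  i=4: C(8,4)·!4 = 70·9 = 630
  i=5: C(8,5)·!3 = 56·2 = 112
  i=6: C(8,6)·!2 = 28·1 = 28
  i=7: C(8,7)·!1 = 8·0 = 0
  i=8: C(8,8)·!0 = 1·1 = 1
Total = 3235.

3235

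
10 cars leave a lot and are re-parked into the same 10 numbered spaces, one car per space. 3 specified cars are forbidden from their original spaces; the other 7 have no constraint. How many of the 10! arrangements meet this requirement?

Inclusion-exclusion on the 3 forbidden self-matches:
Σ_{j=0}^{3} (-1)^j C(3,j)(10-j)!
= C(3,0)·10! - C(3,1)·9! + C(3,2)·8! - C(3,3)·7!
= 3628800 - 1088640 + 120960 - 5040
= 2656080

2656080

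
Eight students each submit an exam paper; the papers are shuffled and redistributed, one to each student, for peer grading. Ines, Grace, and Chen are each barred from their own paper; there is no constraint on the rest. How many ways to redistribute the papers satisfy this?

Inclusion-exclusion on the 3 forbidden self-matches:
Σ_{j=0}^{3} (-1)^j C(3,j)(8-j)!
= C(3,0)·8! - C(3,1)·7! + C(3,2)·6! - C(3,3)·5!
= 40320 - 15120 + 2160 - 120
= 27240

27240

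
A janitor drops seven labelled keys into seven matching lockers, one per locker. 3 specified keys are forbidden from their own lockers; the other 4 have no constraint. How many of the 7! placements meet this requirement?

3216

Let A_j be the event that the j-th constrained one is fixed. By inclusion-exclusion over the 3 events:
Σ_{j=0}^{3} (-1)^j C(3,j)(7-j)!
= C(3,0)·7! - C(3,1)·6! + C(3,2)·5! - C(3,3)·4!
= 5040 - 2160 + 360 - 24
= 3216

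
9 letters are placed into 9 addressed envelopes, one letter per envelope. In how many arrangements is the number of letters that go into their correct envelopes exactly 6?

168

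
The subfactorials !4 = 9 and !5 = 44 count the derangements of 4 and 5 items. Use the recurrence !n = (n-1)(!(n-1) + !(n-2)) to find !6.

265

!6 = (6-1)·(!5 + !4) = 5·(44 + 9) = 5·53 = 265.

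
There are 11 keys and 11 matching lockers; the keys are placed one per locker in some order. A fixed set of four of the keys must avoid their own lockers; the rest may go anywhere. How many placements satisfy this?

Let A_j be the event that the j-th constrained one is fixed. By inclusion-exclusion over the 4 events:
Σ_{j=0}^{4} (-1)^j C(4,j)(11-j)!
= C(4,0)·11! - C(4,1)·10! + C(4,2)·9! - C(4,3)·8! + C(4,4)·7!
= 39916800 - 14515200 + 2177280 - 161280 + 5040
= 27422640

27422640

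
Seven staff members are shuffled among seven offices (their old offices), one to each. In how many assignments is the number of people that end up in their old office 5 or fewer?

Sum C(7,i)·!(7-i) for i = 0..5:
  i=0: C(7,0)·!7 = 1·1854 = 1854
  i=1: C(7,1)·!6 = 7·265 = 1855
  i=2: C(7,2)·!5 = 21·44 = 924
  i=3: C(7,3)·!4 = 35·9 = 315
  i=4: C(7,4)·!3 = 35·2 = 70
  i=5: C(7,5)·!2 = 21·1 = 21
Total = 5039.

5039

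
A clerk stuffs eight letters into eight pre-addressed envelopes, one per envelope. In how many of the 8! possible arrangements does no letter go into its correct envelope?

!8 is the nearest integer to 8!/e.
8! = 40320, and 40320/e ≈ 14832.90, so !8 = 14833.

14833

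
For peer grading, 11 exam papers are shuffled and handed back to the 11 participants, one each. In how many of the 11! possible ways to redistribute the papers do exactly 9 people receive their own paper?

55

Choose which 9 of the 11 are fixed: C(11,9) = 55.
The other 2 form a derangement: !2 = 1.
Total: 55 × 1 = 55.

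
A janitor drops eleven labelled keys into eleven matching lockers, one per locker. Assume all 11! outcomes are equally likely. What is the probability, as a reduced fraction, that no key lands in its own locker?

1468457/3991680

Favorable outcomes: !11 = 14684570.
Total outcomes: 11! = 39916800.
Probability = 14684570/39916800 = 1468457/3991680.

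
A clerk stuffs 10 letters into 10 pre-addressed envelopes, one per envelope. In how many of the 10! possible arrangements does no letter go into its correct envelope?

!10 is the nearest integer to 10!/e.
10! = 3628800, and 3628800/e ≈ 1334960.92, so !10 = 1334961.

1334961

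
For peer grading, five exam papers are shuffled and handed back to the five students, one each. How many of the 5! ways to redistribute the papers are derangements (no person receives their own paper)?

44

!5 is the nearest integer to 5!/e.
5! = 120, and 120/e ≈ 44.15, so !5 = 44.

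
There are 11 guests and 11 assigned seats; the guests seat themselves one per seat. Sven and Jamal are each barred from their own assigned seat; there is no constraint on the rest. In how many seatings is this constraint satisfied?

33022080

Let A_j be the event that the j-th constrained one is fixed. By inclusion-exclusion over the 2 events:
Σ_{j=0}^{2} (-1)^j C(2,j)(11-j)!
= C(2,0)·11! - C(2,1)·10! + C(2,2)·9!
= 39916800 - 7257600 + 362880
= 33022080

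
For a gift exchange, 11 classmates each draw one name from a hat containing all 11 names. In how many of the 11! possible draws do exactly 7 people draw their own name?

Choose which 7 of the 11 are fixed: C(11,7) = 330.
The remaining 4 must be deranged: !4 = 9.
Total: 330 × 9 = 2970.

2970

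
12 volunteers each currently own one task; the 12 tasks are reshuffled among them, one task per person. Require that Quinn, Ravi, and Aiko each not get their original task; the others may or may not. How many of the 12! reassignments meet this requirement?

369774720

Inclusion-exclusion on the 3 forbidden self-matches:
Σ_{j=0}^{3} (-1)^j C(3,j)(12-j)!
= C(3,0)·12! - C(3,1)·11! + C(3,2)·10! - C(3,3)·9!
= 479001600 - 119750400 + 10886400 - 362880
= 369774720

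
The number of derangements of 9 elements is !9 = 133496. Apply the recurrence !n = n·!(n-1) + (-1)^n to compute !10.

!10 = 10·133496 + 1 = 1334961.

1334961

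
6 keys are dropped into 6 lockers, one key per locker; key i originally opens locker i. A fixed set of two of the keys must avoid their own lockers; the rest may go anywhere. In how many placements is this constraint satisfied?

Let A_j be the event that the j-th constrained one is fixed. By inclusion-exclusion over the 2 events:
Σ_{j=0}^{2} (-1)^j C(2,j)(6-j)!
= C(2,0)·6! - C(2,1)·5! + C(2,2)·4!
= 720 - 240 + 24
= 504

504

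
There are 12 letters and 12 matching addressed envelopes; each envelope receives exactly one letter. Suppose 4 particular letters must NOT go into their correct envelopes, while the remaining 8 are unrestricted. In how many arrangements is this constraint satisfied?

339696000

Let A_j be the event that the j-th constrained one is fixed. By inclusion-exclusion over the 4 events:
Σ_{j=0}^{4} (-1)^j C(4,j)(12-j)!
= C(4,0)·12! - C(4,1)·11! + C(4,2)·10! - C(4,3)·9! + C(4,4)·8!
= 479001600 - 159667200 + 21772800 - 1451520 + 40320
= 339696000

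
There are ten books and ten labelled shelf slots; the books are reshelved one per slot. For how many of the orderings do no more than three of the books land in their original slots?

3559886

# with exactly i fixed is C(10,i)·!(10-i); sum over i=0..3:
  i=0: C(10,0)·!10 = 1·1334961 = 1334961
  i=1: C(10,1)·!9 = 10·133496 = 1334960
  i=2: C(10,2)·!8 = 45·14833 = 667485
  i=3: C(10,3)·!7 = 120·1854 = 222480
Total = 3559886.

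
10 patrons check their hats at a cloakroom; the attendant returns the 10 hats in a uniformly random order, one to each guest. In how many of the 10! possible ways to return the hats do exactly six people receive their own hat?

Pick the 6 fixed positions: C(10,6) = 210 ways.
The remaining 4 must be deranged: !4 = 9.
Total: 210 × 9 = 1890.

1890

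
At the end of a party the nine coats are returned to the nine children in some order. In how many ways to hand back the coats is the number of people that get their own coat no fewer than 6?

205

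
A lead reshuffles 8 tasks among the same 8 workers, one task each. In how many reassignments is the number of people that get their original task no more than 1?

29665

# with exactly i fixed is C(8,i)·!(8-i); sum over i=0..1:
  i=0: C(8,0)·!8 = 1·14833 = 14833
  i=1: C(8,1)·!7 = 8·1854 = 14832
Total = 29665.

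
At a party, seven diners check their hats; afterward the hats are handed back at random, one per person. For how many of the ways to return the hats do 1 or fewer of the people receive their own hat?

Sum C(7,i)·!(7-i) for i = 0..1:
  i=0: C(7,0)·!7 = 1·1854 = 1854
  i=1: C(7,1)·!6 = 7·265 = 1855
Total = 3709.

3709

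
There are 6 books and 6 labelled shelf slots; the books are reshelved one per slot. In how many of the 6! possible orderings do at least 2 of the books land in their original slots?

# with exactly i fixed is C(6,i)·!(6-i); sum over i=2..6:
  i=2: C(6,2)·!4 = 15·9 = 135
  i=3: C(6,3)·!3 = 20·2 = 40
  i=4: C(6,4)·!2 = 15·1 = 15
  i=5: C(6,5)·!1 = 6·0 = 0
  i=6: C(6,6)·!0 = 1·1 = 1
Total = 191.

191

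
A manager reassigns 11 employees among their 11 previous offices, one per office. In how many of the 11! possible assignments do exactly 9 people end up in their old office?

Choose which 9 of the 11 are fixed: C(11,9) = 55.
The remaining 2 must be deranged: !2 = 1.
Total: 55 × 1 = 55.

55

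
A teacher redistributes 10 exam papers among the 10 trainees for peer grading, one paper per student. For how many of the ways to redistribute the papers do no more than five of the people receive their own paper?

Sum C(10,i)·!(10-i) for i = 0..5:
  i=0: C(10,0)·!10 = 1·1334961 = 1334961
  i=1: C(10,1)·!9 = 10·133496 = 1334960
  i=2: C(10,2)·!8 = 45·14833 = 667485
  i=3: C(10,3)·!7 = 120·1854 = 222480
  i=4: C(10,4)·!6 = 210·265 = 55650
  i=5: C(10,5)·!5 = 252·44 = 11088
Total = 3626624.

3626624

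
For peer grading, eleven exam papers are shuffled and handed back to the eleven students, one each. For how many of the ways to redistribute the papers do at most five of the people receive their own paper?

# with exactly i fixed is C(11,i)·!(11-i); sum over i=0..5:
  i=0: C(11,0)·!11 = 1·14684570 = 14684570
  i=1: C(11,1)·!10 = 11·1334961 = 14684571
  i=2: C(11,2)·!9 = 55·133496 = 7342280
  i=3: C(11,3)·!8 = 165·14833 = 2447445
  i=4: C(11,4)·!7 = 330·1854 = 611820
  i=5: C(11,5)·!6 = 462·265 = 122430
Total = 39893116.

39893116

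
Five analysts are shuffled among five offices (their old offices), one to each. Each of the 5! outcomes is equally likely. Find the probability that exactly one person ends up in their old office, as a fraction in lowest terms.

3/8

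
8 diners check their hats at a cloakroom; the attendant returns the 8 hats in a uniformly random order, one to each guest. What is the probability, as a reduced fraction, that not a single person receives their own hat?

Favorable outcomes: !8 = 14833.
Total outcomes: 8! = 40320.
Probability = 14833/40320 = 2119/5760.

2119/5760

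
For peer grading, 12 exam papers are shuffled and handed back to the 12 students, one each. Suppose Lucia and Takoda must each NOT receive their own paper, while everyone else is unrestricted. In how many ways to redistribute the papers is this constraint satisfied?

Inclusion-exclusion on the 2 forbidden self-matches:
Σ_{j=0}^{2} (-1)^j C(2,j)(12-j)!
= C(2,0)·12! - C(2,1)·11! + C(2,2)·10!
= 479001600 - 79833600 + 3628800
= 402796800

402796800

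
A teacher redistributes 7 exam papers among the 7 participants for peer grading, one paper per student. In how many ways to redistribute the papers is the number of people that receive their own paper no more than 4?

5018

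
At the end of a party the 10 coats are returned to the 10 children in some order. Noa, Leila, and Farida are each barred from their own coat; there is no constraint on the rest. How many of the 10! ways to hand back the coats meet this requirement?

Inclusion-exclusion on the 3 forbidden self-matches:
Σ_{j=0}^{3} (-1)^j C(3,j)(10-j)!
= C(3,0)·10! - C(3,1)·9! + C(3,2)·8! - C(3,3)·7!
= 3628800 - 1088640 + 120960 - 5040
= 2656080

2656080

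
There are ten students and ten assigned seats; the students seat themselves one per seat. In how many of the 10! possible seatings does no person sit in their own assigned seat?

1334961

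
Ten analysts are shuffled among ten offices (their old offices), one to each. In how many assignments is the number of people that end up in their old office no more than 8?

# with exactly i fixed is C(10,i)·!(10-i); sum over i=0..8:
  i=0: C(10,0)·!10 = 1·1334961 = 1334961
  i=1: C(10,1)·!9 = 10·133496 = 1334960
  i=2: C(10,2)·!8 = 45·14833 = 667485
  i=3: C(10,3)·!7 = 120·1854 = 222480
  i=4: C(10,4)·!6 = 210·265 = 55650
  i=5: C(10,5)·!5 = 252·44 = 11088
  i=6: C(10,6)·!4 = 210·9 = 1890
  i=7: C(10,7)·!3 = 120·2 = 240
  i=8: C(10,8)·!2 = 45·1 = 45
Total = 3628799.

3628799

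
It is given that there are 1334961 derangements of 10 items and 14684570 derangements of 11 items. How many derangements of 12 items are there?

D_12 = (12-1)·(D_11 + D_10) = 11·(14684570 + 1334961) = 11·16019531 = 176214841.

176214841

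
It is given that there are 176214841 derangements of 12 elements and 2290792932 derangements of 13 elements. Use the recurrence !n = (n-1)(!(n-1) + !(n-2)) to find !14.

32071101049

!14 = (14-1)·(!13 + !12) = 13·(2290792932 + 176214841) = 13·2467007773 = 32071101049.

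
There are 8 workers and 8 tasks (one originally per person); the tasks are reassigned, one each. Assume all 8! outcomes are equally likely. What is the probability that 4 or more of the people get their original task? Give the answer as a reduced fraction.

Favorable outcomes: Σ_{i≥4} C(8,i)·!(8-i) = 70·9 + 56·2 + 28·1 + 8·0 + 1·1 = 771.
Total outcomes: 8! = 40320.
Probability = 771/40320 = 257/13440.

257/13440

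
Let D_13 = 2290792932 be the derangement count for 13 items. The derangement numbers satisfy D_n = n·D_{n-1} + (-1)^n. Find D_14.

32071101049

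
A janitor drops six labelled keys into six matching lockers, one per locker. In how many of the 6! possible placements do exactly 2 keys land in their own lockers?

Choose which 2 of the 6 are fixed: C(6,2) = 15.
The other 4 form a derangement: !4 = 9.
Total: 15 × 9 = 135.

135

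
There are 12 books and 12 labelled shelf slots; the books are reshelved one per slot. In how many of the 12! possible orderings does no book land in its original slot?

176214841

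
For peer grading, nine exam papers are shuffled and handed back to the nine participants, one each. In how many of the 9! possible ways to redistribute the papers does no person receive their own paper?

133496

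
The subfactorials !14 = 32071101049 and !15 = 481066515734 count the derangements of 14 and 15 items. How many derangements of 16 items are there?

!16 = (16-1)·(!15 + !14) = 15·(481066515734 + 32071101049) = 15·513137616783 = 7697064251745.

7697064251745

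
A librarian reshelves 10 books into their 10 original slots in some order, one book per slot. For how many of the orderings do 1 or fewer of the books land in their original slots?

2669921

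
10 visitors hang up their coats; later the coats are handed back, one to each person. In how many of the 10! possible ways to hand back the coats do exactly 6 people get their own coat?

1890

Pick the 6 fixed positions: C(10,6) = 210 ways.
The remaining 4 must be deranged: !4 = 9.
Total: 210 × 9 = 1890.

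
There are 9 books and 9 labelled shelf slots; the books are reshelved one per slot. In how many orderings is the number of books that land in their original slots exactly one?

133497

Pick the single fixed position: C(9,1) = 9 ways.
The other 8 form a derangement: !8 = 14833.
Total: 9 × 14833 = 133497.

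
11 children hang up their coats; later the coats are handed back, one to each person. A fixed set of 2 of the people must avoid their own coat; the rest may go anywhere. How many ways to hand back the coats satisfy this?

Inclusion-exclusion on the 2 forbidden self-matches:
Σ_{j=0}^{2} (-1)^j C(2,j)(11-j)!
= C(2,0)·11! - C(2,1)·10! + C(2,2)·9!
= 39916800 - 7257600 + 362880
= 33022080

33022080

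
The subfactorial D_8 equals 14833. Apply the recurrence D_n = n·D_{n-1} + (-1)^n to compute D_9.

D_9 = 9·14833 - 1 = 133496.

133496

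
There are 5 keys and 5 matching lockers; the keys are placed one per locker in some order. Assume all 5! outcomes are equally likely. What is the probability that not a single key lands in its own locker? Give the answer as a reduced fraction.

11/30

Favorable outcomes: !5 = 44.
Total outcomes: 5! = 120.
Probability = 44/120 = 11/30.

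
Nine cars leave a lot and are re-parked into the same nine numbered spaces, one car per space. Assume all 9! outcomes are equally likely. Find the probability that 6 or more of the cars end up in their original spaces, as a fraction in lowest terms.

Favorable outcomes: Σ_{i≥6} C(9,i)·!(9-i) = 84·2 + 36·1 + 9·0 + 1·1 = 205.
Total outcomes: 9! = 362880.
Probability = 205/362880 = 41/72576.

41/72576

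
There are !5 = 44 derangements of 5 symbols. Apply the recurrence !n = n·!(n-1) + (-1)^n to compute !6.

265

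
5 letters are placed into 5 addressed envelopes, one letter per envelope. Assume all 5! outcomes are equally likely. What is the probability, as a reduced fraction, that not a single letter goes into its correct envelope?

Favorable outcomes: !5 = 44.
Total outcomes: 5! = 120.
Probability = 44/120 = 11/30.

11/30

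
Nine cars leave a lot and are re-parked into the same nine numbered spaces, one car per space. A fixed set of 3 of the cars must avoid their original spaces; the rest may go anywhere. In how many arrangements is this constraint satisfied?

256320

Inclusion-exclusion on the 3 forbidden self-matches:
Σ_{j=0}^{3} (-1)^j C(3,j)(9-j)!
= C(3,0)·9! - C(3,1)·8! + C(3,2)·7! - C(3,3)·6!
= 362880 - 120960 + 15120 - 720
= 256320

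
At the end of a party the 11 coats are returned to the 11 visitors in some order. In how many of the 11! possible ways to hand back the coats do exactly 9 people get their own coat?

Pick the 9 fixed positions: C(11,9) = 55 ways.
The remaining 2 must be deranged: !2 = 1.
Total: 55 × 1 = 55.

55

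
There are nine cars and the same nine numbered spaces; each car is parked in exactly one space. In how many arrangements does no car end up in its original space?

The subfactorial !9 = [9!/e] (nearest integer).
9! = 362880, and 362880/e ≈ 133496.09, so !9 = 133496.

133496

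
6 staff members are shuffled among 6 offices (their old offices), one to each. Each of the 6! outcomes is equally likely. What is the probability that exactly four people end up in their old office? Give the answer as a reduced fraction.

1/48

Favorable outcomes: C(6,4)·!2 = 15·1 = 15.
Total outcomes: 6! = 720.
Probability = 15/720 = 1/48.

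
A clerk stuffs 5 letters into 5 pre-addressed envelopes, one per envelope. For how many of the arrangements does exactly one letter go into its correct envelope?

45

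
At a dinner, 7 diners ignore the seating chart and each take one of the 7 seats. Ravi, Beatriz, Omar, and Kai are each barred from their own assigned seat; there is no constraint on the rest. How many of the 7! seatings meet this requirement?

2790

Let A_j be the event that the j-th constrained one is fixed. By inclusion-exclusion over the 4 events:
Σ_{j=0}^{4} (-1)^j C(4,j)(7-j)!
= C(4,0)·7! - C(4,1)·6! + C(4,2)·5! - C(4,3)·4! + C(4,4)·3!
= 5040 - 2880 + 720 - 96 + 6
= 2790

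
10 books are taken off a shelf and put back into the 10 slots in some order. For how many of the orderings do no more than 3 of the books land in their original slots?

# with exactly i fixed is C(10,i)·!(10-i); sum over i=0..3:
  i=0: C(10,0)·!10 = 1·1334961 = 1334961
  i=1: C(10,1)·!9 = 10·133496 = 1334960
  i=2: C(10,2)·!8 = 45·14833 = 667485
  i=3: C(10,3)·!7 = 120·1854 = 222480
Total = 3559886.

3559886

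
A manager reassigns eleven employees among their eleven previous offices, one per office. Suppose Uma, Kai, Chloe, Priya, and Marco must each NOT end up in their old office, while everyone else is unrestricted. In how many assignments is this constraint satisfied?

Inclusion-exclusion on the 5 forbidden self-matches:
Σ_{j=0}^{5} (-1)^j C(5,j)(11-j)!
= C(5,0)·11! - C(5,1)·10! + C(5,2)·9! - C(5,3)·8! + C(5,4)·7! - C(5,5)·6!
= 39916800 - 18144000 + 3628800 - 403200 + 25200 - 720
= 25022880

25022880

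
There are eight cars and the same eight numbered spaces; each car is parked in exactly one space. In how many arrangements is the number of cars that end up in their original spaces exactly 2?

Pick the 2 fixed positions: C(8,2) = 28 ways.
The other 6 form a derangement: !6 = 265.
Total: 28 × 265 = 7420.

7420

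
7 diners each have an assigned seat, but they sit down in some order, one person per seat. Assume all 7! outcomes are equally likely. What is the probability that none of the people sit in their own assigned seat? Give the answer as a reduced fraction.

Favorable outcomes: !7 = 1854.
Total outcomes: 7! = 5040.
Probability = 1854/5040 = 103/280.

103/280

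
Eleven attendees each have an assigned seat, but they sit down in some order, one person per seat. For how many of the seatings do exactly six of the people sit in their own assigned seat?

20328

Pick the 6 fixed positions: C(11,6) = 462 ways.
The remaining 5 must be deranged: !5 = 44.
Total: 462 × 44 = 20328.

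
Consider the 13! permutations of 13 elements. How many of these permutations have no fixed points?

Use !n = n·!(n-1) + (-1)^n.
!13 = 13·176214841 - 1 = 2290792932

2290792932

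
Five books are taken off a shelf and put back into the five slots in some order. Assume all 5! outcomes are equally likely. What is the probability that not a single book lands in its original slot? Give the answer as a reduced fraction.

11/30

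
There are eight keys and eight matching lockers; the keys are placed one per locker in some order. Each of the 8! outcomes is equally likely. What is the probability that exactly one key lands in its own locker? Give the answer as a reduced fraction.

103/280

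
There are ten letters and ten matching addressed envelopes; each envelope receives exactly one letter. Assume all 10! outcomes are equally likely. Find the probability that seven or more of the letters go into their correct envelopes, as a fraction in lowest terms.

Favorable outcomes: Σ_{i≥7} C(10,i)·!(10-i) = 120·2 + 45·1 + 10·0 + 1·1 = 286.
Total outcomes: 10! = 3628800.
Probability = 286/3628800 = 143/1814400.

143/1814400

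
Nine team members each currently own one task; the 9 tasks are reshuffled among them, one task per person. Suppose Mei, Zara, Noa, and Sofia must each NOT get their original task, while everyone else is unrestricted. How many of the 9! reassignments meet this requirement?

229080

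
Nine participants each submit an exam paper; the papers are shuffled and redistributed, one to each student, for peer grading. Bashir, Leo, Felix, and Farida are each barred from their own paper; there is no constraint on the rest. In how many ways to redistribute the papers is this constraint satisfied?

Let A_j be the event that the j-th constrained one is fixed. By inclusion-exclusion over the 4 events:
Σ_{j=0}^{4} (-1)^j C(4,j)(9-j)!
= C(4,0)·9! - C(4,1)·8! + C(4,2)·7! - C(4,3)·6! + C(4,4)·5!
= 362880 - 161280 + 30240 - 2880 + 120
= 229080

229080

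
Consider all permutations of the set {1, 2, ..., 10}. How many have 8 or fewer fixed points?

3628799

Sum C(10,i)·!(10-i) for i = 0..8:
  i=0: C(10,0)·!10 = 1·1334961 = 1334961
  i=1: C(10,1)·!9 = 10·133496 = 1334960
  i=2: C(10,2)·!8 = 45·14833 = 667485
  i=3: C(10,3)·!7 = 120·1854 = 222480
  i=4: C(10,4)·!6 = 210·265 = 55650
  i=5: C(10,5)·!5 = 252·44 = 11088
  i=6: C(10,6)·!4 = 210·9 = 1890
  i=7: C(10,7)·!3 = 120·2 = 240
  i=8: C(10,8)·!2 = 45·1 = 45
Total = 3628799.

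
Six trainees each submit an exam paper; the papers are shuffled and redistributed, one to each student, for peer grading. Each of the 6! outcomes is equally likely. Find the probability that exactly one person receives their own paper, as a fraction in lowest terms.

Favorable outcomes: C(6,1)·!5 = 6·44 = 264.
Total outcomes: 6! = 720.
Probability = 264/720 = 11/30.

11/30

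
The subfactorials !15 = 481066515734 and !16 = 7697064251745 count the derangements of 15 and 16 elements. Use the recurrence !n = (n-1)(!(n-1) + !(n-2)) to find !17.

!17 = (17-1)·(!16 + !15) = 16·(7697064251745 + 481066515734) = 16·8178130767479 = 130850092279664.

130850092279664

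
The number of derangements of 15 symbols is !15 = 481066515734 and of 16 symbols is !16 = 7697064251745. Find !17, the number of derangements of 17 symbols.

130850092279664

!17 = (17-1)·(!16 + !15) = 16·(7697064251745 + 481066515734) = 16·8178130767479 = 130850092279664.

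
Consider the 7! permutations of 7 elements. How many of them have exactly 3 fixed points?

315

Choose which 3 of the 7 are fixed: C(7,3) = 35.
The other 4 form a derangement: !4 = 9.
Total: 35 × 9 = 315.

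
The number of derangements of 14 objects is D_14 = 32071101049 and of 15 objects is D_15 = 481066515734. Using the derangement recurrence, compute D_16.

D_16 = (16-1)·(D_15 + D_14) = 15·(481066515734 + 32071101049) = 15·513137616783 = 7697064251745.

7697064251745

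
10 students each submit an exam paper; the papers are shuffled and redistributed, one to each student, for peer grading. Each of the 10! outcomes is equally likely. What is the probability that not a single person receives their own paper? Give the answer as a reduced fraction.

Favorable outcomes: !10 = 1334961.
Total outcomes: 10! = 3628800.
Probability = 1334961/3628800 = 16481/44800.

16481/44800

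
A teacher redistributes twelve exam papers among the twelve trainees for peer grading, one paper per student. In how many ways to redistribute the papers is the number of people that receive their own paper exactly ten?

Pick the 10 fixed positions: C(12,10) = 66 ways.
The remaining 2 must be deranged: !2 = 1.
Total: 66 × 1 = 66.

66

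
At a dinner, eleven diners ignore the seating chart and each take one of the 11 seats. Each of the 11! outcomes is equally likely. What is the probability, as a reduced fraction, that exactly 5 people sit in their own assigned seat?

53/17280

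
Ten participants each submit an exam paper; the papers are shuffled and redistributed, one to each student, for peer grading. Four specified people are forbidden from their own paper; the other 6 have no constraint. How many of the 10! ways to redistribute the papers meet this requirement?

2399760

Let A_j be the event that the j-th constrained one is fixed. By inclusion-exclusion over the 4 events:
Σ_{j=0}^{4} (-1)^j C(4,j)(10-j)!
= C(4,0)·10! - C(4,1)·9! + C(4,2)·8! - C(4,3)·7! + C(4,4)·6!
= 3628800 - 1451520 + 241920 - 20160 + 720
= 2399760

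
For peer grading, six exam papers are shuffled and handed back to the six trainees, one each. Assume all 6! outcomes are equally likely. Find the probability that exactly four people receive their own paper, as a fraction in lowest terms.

1/48

Favorable outcomes: C(6,4)·!2 = 15·1 = 15.
Total outcomes: 6! = 720.
Probability = 15/720 = 1/48.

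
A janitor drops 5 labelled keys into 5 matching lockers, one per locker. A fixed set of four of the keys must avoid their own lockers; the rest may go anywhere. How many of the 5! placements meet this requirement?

53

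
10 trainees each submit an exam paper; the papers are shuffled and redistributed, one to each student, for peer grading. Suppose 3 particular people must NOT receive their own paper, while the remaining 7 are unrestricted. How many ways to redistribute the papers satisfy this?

Inclusion-exclusion on the 3 forbidden self-matches:
Σ_{j=0}^{3} (-1)^j C(3,j)(10-j)!
= C(3,0)·10! - C(3,1)·9! + C(3,2)·8! - C(3,3)·7!
= 3628800 - 1088640 + 120960 - 5040
= 2656080

2656080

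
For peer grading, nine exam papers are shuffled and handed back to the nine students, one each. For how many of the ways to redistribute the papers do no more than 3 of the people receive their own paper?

355997

Sum C(9,i)·!(9-i) for i = 0..3:
  i=0: C(9,0)·!9 = 1·133496 = 133496
  i=1: C(9,1)·!8 = 9·14833 = 133497
  i=2: C(9,2)·!7 = 36·1854 = 66744
  i=3: C(9,3)·!6 = 84·265 = 22260
Total = 355997.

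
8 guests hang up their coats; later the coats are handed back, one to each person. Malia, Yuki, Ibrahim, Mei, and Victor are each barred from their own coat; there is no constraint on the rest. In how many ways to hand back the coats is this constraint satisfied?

21234

Inclusion-exclusion on the 5 forbidden self-matches:
Σ_{j=0}^{5} (-1)^j C(5,j)(8-j)!
= C(5,0)·8! - C(5,1)·7! + C(5,2)·6! - C(5,3)·5! + C(5,4)·4! - C(5,5)·3!
= 40320 - 25200 + 7200 - 1200 + 120 - 6
= 21234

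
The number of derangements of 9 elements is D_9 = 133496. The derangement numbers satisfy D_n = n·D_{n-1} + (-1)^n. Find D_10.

1334961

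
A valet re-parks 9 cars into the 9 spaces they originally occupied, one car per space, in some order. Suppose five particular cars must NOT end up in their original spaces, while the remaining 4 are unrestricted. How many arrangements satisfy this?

Let A_j be the event that the j-th constrained one is fixed. By inclusion-exclusion over the 5 events:
Σ_{j=0}^{5} (-1)^j C(5,j)(9-j)!
= C(5,0)·9! - C(5,1)·8! + C(5,2)·7! - C(5,3)·6! + C(5,4)·5! - C(5,5)·4!
= 362880 - 201600 + 50400 - 7200 + 600 - 24
= 205056

205056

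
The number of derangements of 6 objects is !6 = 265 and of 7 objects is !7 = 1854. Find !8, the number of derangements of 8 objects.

14833

!8 = (8-1)·(!7 + !6) = 7·(1854 + 265) = 7·2119 = 14833.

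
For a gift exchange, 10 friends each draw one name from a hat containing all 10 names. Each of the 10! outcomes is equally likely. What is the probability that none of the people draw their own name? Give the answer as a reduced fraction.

Favorable outcomes: !10 = 1334961.
Total outcomes: 10! = 3628800.
Probability = 1334961/3628800 = 16481/44800.

16481/44800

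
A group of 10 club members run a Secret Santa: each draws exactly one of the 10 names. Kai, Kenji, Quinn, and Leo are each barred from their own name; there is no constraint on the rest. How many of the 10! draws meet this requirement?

2399760

Inclusion-exclusion on the 4 forbidden self-matches:
Σ_{j=0}^{4} (-1)^j C(4,j)(10-j)!
= C(4,0)·10! - C(4,1)·9! + C(4,2)·8! - C(4,3)·7! + C(4,4)·6!
= 3628800 - 1451520 + 241920 - 20160 + 720
= 2399760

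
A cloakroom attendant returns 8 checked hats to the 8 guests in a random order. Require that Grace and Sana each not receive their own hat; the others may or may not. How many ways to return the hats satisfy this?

30960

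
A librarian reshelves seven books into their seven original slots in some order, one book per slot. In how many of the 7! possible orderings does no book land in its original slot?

1854

Use !n = n·!(n-1) + (-1)^n.
!7 = 7·265 - 1 = 1854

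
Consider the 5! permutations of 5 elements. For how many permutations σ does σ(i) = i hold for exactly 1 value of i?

Pick the single fixed position: C(5,1) = 5 ways.
The other 4 form a derangement: !4 = 9.
Total: 5 × 9 = 45.

45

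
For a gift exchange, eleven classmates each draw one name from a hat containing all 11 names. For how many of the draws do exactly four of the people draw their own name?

611820

Pick the 4 fixed positions: C(11,4) = 330 ways.
The other 7 form a derangement: !7 = 1854.
Total: 330 × 1854 = 611820.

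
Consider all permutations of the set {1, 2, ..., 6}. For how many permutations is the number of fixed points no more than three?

704

# with exactly i fixed is C(6,i)·!(6-i); sum over i=0..3:
  i=0: C(6,0)·!6 = 1·265 = 265
  i=1: C(6,1)·!5 = 6·44 = 264
  i=2: C(6,2)·!4 = 15·9 = 135
  i=3: C(6,3)·!3 = 20·2 = 40
Total = 704.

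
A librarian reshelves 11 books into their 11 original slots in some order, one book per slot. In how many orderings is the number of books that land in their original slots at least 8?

386

# with exactly i fixed is C(11,i)·!(11-i); sum over i=8..11:
  i=8: C(11,8)·!3 = 165·2 = 330
  i=9: C(11,9)·!2 = 55·1 = 55
  i=10: C(11,10)·!1 = 11·0 = 0
  i=11: C(11,11)·!0 = 1·1 = 1
Total = 386.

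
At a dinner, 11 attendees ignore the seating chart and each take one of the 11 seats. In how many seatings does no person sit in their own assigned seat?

14684570

The number of derangements of 11 is !11 = Σ_{k=0}^{11} (-1)^k·11!/k!
= 11! - 11!/1! + 11!/2! - 11!/3! + 11!/4! - 11!/5! + 11!/6! - 11!/7! + 11!/8! - 11!/9! + 11!/10! - 11!/11!
= 39916800 - 39916800 + 19958400 - 6652800 + 1663200 - 332640 + 55440 - 7920 + 990 - 110 + 11 - 1
= 14684570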